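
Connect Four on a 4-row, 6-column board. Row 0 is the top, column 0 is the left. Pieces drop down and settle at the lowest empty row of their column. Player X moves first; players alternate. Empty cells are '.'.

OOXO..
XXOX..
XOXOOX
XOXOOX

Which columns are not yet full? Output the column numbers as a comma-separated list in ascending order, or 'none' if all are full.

Answer: 4,5

Derivation:
col 0: top cell = 'O' → FULL
col 1: top cell = 'O' → FULL
col 2: top cell = 'X' → FULL
col 3: top cell = 'O' → FULL
col 4: top cell = '.' → open
col 5: top cell = '.' → open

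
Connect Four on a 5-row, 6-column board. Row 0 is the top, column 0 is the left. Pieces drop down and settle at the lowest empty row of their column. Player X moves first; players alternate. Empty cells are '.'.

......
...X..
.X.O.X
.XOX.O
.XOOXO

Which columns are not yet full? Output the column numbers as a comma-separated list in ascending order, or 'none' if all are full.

col 0: top cell = '.' → open
col 1: top cell = '.' → open
col 2: top cell = '.' → open
col 3: top cell = '.' → open
col 4: top cell = '.' → open
col 5: top cell = '.' → open

Answer: 0,1,2,3,4,5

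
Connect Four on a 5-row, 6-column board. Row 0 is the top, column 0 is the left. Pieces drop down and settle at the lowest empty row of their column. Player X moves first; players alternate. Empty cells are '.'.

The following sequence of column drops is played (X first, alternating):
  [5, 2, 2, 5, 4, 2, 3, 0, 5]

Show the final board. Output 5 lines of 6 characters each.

Answer: ......
......
..O..X
..X..O
O.OXXX

Derivation:
Move 1: X drops in col 5, lands at row 4
Move 2: O drops in col 2, lands at row 4
Move 3: X drops in col 2, lands at row 3
Move 4: O drops in col 5, lands at row 3
Move 5: X drops in col 4, lands at row 4
Move 6: O drops in col 2, lands at row 2
Move 7: X drops in col 3, lands at row 4
Move 8: O drops in col 0, lands at row 4
Move 9: X drops in col 5, lands at row 2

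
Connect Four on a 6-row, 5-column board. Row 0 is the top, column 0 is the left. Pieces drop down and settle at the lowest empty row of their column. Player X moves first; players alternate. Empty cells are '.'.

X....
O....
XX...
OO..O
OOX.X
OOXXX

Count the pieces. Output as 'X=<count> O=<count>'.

X=8 O=8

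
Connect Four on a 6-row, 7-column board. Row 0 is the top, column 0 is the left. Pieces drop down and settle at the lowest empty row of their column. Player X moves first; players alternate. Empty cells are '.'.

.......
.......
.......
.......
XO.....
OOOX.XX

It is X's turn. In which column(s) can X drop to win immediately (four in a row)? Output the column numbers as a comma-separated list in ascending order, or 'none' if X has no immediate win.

Answer: 4

Derivation:
col 0: drop X → no win
col 1: drop X → no win
col 2: drop X → no win
col 3: drop X → no win
col 4: drop X → WIN!
col 5: drop X → no win
col 6: drop X → no win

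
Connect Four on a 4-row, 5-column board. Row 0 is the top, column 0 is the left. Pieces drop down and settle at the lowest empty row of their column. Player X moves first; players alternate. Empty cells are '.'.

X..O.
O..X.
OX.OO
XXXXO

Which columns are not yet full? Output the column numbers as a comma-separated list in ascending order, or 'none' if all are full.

Answer: 1,2,4

Derivation:
col 0: top cell = 'X' → FULL
col 1: top cell = '.' → open
col 2: top cell = '.' → open
col 3: top cell = 'O' → FULL
col 4: top cell = '.' → open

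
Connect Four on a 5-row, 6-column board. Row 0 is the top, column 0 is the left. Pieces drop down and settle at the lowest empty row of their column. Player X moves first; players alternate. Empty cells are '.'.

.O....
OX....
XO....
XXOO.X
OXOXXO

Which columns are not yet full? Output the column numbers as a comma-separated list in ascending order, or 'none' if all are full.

Answer: 0,2,3,4,5

Derivation:
col 0: top cell = '.' → open
col 1: top cell = 'O' → FULL
col 2: top cell = '.' → open
col 3: top cell = '.' → open
col 4: top cell = '.' → open
col 5: top cell = '.' → open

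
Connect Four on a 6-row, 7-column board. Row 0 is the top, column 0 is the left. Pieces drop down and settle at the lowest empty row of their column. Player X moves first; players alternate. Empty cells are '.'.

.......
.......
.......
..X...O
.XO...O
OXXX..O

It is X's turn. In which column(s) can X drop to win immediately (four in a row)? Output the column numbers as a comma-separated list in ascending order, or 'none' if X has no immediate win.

Answer: 4

Derivation:
col 0: drop X → no win
col 1: drop X → no win
col 2: drop X → no win
col 3: drop X → no win
col 4: drop X → WIN!
col 5: drop X → no win
col 6: drop X → no win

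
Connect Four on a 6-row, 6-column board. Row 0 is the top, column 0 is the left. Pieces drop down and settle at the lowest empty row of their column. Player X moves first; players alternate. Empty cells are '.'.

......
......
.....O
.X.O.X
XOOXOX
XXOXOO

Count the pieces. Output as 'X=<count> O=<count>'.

X=8 O=8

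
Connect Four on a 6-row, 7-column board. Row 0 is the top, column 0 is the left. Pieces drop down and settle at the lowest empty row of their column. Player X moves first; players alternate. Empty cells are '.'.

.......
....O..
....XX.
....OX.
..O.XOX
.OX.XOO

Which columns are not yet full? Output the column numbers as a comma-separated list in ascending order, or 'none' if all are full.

col 0: top cell = '.' → open
col 1: top cell = '.' → open
col 2: top cell = '.' → open
col 3: top cell = '.' → open
col 4: top cell = '.' → open
col 5: top cell = '.' → open
col 6: top cell = '.' → open

Answer: 0,1,2,3,4,5,6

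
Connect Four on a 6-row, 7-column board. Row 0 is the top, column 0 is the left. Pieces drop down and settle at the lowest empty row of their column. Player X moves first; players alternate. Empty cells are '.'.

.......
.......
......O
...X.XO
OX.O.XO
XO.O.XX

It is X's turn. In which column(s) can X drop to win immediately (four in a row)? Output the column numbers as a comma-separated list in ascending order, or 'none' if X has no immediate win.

Answer: 5

Derivation:
col 0: drop X → no win
col 1: drop X → no win
col 2: drop X → no win
col 3: drop X → no win
col 4: drop X → no win
col 5: drop X → WIN!
col 6: drop X → no win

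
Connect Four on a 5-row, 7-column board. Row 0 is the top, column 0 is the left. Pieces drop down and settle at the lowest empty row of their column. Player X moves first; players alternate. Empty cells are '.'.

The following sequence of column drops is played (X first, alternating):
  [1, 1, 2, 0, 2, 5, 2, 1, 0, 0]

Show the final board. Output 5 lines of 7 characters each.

Move 1: X drops in col 1, lands at row 4
Move 2: O drops in col 1, lands at row 3
Move 3: X drops in col 2, lands at row 4
Move 4: O drops in col 0, lands at row 4
Move 5: X drops in col 2, lands at row 3
Move 6: O drops in col 5, lands at row 4
Move 7: X drops in col 2, lands at row 2
Move 8: O drops in col 1, lands at row 2
Move 9: X drops in col 0, lands at row 3
Move 10: O drops in col 0, lands at row 2

Answer: .......
.......
OOX....
XOX....
OXX..O.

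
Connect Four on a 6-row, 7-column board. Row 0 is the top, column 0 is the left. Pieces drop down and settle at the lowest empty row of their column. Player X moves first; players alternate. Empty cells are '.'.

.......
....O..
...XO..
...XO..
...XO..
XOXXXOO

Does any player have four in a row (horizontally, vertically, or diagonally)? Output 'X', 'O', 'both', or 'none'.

both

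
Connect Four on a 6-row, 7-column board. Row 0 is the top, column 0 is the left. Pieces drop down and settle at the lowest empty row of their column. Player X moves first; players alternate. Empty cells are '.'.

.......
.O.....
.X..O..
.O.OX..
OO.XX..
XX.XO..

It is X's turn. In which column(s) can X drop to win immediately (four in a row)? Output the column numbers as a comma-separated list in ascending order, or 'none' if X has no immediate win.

Answer: 2

Derivation:
col 0: drop X → no win
col 1: drop X → no win
col 2: drop X → WIN!
col 3: drop X → no win
col 4: drop X → no win
col 5: drop X → no win
col 6: drop X → no win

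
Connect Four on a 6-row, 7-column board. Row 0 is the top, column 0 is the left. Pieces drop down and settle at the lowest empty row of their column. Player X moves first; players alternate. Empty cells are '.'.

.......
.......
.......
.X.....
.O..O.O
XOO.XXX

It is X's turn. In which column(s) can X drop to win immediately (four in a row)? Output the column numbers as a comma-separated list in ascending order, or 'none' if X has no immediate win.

Answer: 3

Derivation:
col 0: drop X → no win
col 1: drop X → no win
col 2: drop X → no win
col 3: drop X → WIN!
col 4: drop X → no win
col 5: drop X → no win
col 6: drop X → no win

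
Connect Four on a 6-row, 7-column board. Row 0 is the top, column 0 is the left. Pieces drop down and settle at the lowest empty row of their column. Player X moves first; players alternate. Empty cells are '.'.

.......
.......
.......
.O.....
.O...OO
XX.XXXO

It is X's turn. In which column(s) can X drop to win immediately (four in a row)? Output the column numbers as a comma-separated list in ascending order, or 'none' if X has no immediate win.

Answer: 2

Derivation:
col 0: drop X → no win
col 1: drop X → no win
col 2: drop X → WIN!
col 3: drop X → no win
col 4: drop X → no win
col 5: drop X → no win
col 6: drop X → no win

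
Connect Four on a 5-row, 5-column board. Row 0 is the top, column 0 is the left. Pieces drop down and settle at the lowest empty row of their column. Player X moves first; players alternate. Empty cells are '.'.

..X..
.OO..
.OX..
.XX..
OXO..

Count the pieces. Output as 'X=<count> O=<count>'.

X=5 O=5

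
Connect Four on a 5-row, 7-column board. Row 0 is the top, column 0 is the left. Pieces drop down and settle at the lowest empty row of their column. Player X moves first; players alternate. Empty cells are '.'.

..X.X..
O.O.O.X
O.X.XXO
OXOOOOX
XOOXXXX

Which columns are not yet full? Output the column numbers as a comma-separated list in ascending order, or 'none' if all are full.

col 0: top cell = '.' → open
col 1: top cell = '.' → open
col 2: top cell = 'X' → FULL
col 3: top cell = '.' → open
col 4: top cell = 'X' → FULL
col 5: top cell = '.' → open
col 6: top cell = '.' → open

Answer: 0,1,3,5,6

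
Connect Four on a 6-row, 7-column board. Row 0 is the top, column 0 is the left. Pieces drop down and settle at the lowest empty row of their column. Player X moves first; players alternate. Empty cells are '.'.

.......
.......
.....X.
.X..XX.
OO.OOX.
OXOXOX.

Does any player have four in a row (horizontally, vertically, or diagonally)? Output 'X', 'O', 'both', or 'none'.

X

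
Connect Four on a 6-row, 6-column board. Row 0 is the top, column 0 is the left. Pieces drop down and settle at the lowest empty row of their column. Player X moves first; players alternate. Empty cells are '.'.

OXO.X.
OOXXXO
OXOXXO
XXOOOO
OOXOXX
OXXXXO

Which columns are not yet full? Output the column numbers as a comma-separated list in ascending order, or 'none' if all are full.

Answer: 3,5

Derivation:
col 0: top cell = 'O' → FULL
col 1: top cell = 'X' → FULL
col 2: top cell = 'O' → FULL
col 3: top cell = '.' → open
col 4: top cell = 'X' → FULL
col 5: top cell = '.' → open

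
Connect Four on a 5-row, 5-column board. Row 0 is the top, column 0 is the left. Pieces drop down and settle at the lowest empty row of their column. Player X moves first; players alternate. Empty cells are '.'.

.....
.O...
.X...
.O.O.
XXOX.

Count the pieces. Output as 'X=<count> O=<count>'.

X=4 O=4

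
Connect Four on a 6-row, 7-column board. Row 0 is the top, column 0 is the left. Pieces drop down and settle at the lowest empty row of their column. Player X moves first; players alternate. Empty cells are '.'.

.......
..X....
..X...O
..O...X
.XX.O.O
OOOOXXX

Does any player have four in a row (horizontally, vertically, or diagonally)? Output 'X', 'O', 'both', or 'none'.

O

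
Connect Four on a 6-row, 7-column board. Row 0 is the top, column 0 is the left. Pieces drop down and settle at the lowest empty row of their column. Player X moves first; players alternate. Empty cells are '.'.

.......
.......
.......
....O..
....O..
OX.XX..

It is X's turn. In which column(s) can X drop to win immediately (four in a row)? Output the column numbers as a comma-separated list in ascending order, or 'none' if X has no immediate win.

col 0: drop X → no win
col 1: drop X → no win
col 2: drop X → WIN!
col 3: drop X → no win
col 4: drop X → no win
col 5: drop X → no win
col 6: drop X → no win

Answer: 2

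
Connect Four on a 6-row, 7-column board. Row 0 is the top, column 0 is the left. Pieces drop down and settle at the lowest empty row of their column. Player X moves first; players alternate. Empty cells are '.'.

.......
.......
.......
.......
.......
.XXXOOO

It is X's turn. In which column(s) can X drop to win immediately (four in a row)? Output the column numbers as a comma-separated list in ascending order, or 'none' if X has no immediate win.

Answer: 0

Derivation:
col 0: drop X → WIN!
col 1: drop X → no win
col 2: drop X → no win
col 3: drop X → no win
col 4: drop X → no win
col 5: drop X → no win
col 6: drop X → no win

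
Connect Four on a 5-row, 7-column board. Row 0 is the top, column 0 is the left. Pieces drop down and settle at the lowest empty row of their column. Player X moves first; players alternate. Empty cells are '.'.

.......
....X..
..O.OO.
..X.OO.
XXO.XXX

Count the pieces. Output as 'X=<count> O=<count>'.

X=7 O=6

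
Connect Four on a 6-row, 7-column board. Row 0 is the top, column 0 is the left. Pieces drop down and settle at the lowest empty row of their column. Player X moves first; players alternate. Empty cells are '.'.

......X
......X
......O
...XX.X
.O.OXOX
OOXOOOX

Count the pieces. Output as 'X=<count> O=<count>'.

X=9 O=9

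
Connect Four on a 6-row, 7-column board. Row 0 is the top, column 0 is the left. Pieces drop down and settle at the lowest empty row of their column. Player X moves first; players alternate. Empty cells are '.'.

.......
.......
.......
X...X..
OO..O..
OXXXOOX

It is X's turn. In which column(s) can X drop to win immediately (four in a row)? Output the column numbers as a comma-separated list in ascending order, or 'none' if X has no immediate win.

col 0: drop X → no win
col 1: drop X → no win
col 2: drop X → no win
col 3: drop X → no win
col 4: drop X → no win
col 5: drop X → no win
col 6: drop X → no win

Answer: none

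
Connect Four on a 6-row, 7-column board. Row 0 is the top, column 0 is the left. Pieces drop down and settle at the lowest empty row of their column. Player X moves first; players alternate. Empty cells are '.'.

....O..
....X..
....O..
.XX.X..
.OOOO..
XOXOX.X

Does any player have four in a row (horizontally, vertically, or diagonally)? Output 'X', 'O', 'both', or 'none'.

O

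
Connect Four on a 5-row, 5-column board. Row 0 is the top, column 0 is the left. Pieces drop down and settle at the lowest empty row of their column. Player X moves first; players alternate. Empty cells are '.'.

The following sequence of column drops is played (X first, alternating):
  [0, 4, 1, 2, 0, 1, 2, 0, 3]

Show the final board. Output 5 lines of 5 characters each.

Move 1: X drops in col 0, lands at row 4
Move 2: O drops in col 4, lands at row 4
Move 3: X drops in col 1, lands at row 4
Move 4: O drops in col 2, lands at row 4
Move 5: X drops in col 0, lands at row 3
Move 6: O drops in col 1, lands at row 3
Move 7: X drops in col 2, lands at row 3
Move 8: O drops in col 0, lands at row 2
Move 9: X drops in col 3, lands at row 4

Answer: .....
.....
O....
XOX..
XXOXO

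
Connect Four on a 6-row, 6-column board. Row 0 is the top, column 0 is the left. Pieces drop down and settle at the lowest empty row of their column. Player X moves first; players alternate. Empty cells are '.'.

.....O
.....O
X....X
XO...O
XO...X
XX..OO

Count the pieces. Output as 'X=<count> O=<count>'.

X=7 O=7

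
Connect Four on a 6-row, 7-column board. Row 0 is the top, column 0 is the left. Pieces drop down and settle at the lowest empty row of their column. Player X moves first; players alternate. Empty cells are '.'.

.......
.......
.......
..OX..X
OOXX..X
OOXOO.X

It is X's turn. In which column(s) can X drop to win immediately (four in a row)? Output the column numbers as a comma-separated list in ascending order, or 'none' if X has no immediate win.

Answer: 6

Derivation:
col 0: drop X → no win
col 1: drop X → no win
col 2: drop X → no win
col 3: drop X → no win
col 4: drop X → no win
col 5: drop X → no win
col 6: drop X → WIN!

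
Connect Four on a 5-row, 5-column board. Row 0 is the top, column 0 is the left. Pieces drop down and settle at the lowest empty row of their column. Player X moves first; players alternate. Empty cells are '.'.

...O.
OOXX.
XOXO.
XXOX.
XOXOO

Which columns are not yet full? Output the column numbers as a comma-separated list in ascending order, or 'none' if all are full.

col 0: top cell = '.' → open
col 1: top cell = '.' → open
col 2: top cell = '.' → open
col 3: top cell = 'O' → FULL
col 4: top cell = '.' → open

Answer: 0,1,2,4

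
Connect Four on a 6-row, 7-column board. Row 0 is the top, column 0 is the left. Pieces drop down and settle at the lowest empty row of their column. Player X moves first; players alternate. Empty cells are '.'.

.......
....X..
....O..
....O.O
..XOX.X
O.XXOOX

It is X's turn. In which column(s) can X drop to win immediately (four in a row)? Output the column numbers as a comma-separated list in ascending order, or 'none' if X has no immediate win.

Answer: none

Derivation:
col 0: drop X → no win
col 1: drop X → no win
col 2: drop X → no win
col 3: drop X → no win
col 4: drop X → no win
col 5: drop X → no win
col 6: drop X → no win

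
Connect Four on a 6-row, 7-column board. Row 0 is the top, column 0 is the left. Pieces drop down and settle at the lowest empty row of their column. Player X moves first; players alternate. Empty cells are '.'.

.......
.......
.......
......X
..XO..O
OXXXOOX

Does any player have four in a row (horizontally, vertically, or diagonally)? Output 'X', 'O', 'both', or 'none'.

none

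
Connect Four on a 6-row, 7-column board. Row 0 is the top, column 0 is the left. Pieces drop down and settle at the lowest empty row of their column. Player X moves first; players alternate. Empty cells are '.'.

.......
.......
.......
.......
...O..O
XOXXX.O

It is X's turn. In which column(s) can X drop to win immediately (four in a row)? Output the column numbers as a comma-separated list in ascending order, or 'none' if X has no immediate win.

Answer: 5

Derivation:
col 0: drop X → no win
col 1: drop X → no win
col 2: drop X → no win
col 3: drop X → no win
col 4: drop X → no win
col 5: drop X → WIN!
col 6: drop X → no win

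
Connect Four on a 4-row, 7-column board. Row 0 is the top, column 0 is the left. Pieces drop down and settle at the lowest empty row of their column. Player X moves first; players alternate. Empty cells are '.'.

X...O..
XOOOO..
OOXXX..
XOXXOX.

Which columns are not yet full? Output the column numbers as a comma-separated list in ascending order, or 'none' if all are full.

col 0: top cell = 'X' → FULL
col 1: top cell = '.' → open
col 2: top cell = '.' → open
col 3: top cell = '.' → open
col 4: top cell = 'O' → FULL
col 5: top cell = '.' → open
col 6: top cell = '.' → open

Answer: 1,2,3,5,6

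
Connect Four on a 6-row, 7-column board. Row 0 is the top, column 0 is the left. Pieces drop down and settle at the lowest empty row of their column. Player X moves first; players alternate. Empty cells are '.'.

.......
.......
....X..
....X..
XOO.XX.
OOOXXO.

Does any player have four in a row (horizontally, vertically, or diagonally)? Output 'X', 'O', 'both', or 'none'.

X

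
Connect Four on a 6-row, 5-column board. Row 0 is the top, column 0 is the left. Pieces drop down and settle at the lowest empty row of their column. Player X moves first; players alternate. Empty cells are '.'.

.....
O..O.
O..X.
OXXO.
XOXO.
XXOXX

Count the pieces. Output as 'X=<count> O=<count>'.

X=9 O=8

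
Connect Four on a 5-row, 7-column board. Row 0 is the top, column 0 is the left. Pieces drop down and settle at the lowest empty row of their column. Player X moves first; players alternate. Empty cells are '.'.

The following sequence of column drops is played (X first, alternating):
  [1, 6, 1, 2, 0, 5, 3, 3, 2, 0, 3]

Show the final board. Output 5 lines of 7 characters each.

Answer: .......
.......
...X...
OXXO...
XXOX.OO

Derivation:
Move 1: X drops in col 1, lands at row 4
Move 2: O drops in col 6, lands at row 4
Move 3: X drops in col 1, lands at row 3
Move 4: O drops in col 2, lands at row 4
Move 5: X drops in col 0, lands at row 4
Move 6: O drops in col 5, lands at row 4
Move 7: X drops in col 3, lands at row 4
Move 8: O drops in col 3, lands at row 3
Move 9: X drops in col 2, lands at row 3
Move 10: O drops in col 0, lands at row 3
Move 11: X drops in col 3, lands at row 2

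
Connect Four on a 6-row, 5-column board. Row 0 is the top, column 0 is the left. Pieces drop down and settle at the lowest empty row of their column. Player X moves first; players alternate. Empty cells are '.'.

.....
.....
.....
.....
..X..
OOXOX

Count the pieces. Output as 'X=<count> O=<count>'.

X=3 O=3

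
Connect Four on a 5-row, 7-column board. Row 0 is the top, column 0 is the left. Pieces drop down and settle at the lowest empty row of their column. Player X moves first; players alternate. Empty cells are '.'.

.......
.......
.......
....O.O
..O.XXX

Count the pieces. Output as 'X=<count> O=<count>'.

X=3 O=3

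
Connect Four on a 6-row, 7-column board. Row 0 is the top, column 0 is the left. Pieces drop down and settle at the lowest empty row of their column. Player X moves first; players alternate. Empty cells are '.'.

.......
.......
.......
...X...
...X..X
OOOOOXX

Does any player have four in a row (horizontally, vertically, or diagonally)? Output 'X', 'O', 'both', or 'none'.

O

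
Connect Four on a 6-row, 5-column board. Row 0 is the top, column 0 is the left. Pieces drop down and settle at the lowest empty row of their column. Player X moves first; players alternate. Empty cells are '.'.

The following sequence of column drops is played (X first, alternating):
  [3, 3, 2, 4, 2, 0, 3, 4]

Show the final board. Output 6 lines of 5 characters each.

Move 1: X drops in col 3, lands at row 5
Move 2: O drops in col 3, lands at row 4
Move 3: X drops in col 2, lands at row 5
Move 4: O drops in col 4, lands at row 5
Move 5: X drops in col 2, lands at row 4
Move 6: O drops in col 0, lands at row 5
Move 7: X drops in col 3, lands at row 3
Move 8: O drops in col 4, lands at row 4

Answer: .....
.....
.....
...X.
..XOO
O.XXO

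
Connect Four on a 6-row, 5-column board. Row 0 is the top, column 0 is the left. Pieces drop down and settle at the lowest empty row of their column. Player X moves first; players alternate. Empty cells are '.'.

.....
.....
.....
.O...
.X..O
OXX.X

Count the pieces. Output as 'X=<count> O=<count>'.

X=4 O=3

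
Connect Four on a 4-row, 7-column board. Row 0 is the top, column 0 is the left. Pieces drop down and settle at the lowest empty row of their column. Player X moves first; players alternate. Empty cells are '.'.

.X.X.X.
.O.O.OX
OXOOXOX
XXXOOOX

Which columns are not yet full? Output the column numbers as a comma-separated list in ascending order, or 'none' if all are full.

col 0: top cell = '.' → open
col 1: top cell = 'X' → FULL
col 2: top cell = '.' → open
col 3: top cell = 'X' → FULL
col 4: top cell = '.' → open
col 5: top cell = 'X' → FULL
col 6: top cell = '.' → open

Answer: 0,2,4,6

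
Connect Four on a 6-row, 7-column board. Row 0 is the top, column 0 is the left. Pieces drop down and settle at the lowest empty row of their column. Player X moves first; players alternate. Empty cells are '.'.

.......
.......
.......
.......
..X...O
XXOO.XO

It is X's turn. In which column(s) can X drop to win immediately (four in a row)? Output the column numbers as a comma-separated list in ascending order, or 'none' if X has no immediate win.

col 0: drop X → no win
col 1: drop X → no win
col 2: drop X → no win
col 3: drop X → no win
col 4: drop X → no win
col 5: drop X → no win
col 6: drop X → no win

Answer: none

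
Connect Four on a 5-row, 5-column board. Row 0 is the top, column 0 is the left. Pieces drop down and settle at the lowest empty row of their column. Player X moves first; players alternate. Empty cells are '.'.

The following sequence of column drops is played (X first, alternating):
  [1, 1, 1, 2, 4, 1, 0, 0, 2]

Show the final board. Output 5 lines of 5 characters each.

Answer: .....
.O...
.X...
OOX..
XXO.X

Derivation:
Move 1: X drops in col 1, lands at row 4
Move 2: O drops in col 1, lands at row 3
Move 3: X drops in col 1, lands at row 2
Move 4: O drops in col 2, lands at row 4
Move 5: X drops in col 4, lands at row 4
Move 6: O drops in col 1, lands at row 1
Move 7: X drops in col 0, lands at row 4
Move 8: O drops in col 0, lands at row 3
Move 9: X drops in col 2, lands at row 3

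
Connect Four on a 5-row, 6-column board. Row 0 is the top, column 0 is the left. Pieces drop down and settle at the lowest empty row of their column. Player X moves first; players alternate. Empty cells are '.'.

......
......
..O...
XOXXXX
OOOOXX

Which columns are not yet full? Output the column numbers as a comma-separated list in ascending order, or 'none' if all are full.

col 0: top cell = '.' → open
col 1: top cell = '.' → open
col 2: top cell = '.' → open
col 3: top cell = '.' → open
col 4: top cell = '.' → open
col 5: top cell = '.' → open

Answer: 0,1,2,3,4,5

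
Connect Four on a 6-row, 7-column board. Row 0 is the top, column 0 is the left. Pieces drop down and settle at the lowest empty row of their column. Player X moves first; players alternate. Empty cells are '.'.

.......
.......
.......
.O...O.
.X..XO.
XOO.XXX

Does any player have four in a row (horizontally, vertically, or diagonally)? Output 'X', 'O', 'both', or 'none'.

none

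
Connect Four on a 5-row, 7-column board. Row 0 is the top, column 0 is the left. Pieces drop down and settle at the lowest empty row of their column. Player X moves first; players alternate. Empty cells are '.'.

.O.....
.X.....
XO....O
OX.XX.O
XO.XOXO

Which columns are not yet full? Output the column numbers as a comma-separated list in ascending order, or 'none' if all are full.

col 0: top cell = '.' → open
col 1: top cell = 'O' → FULL
col 2: top cell = '.' → open
col 3: top cell = '.' → open
col 4: top cell = '.' → open
col 5: top cell = '.' → open
col 6: top cell = '.' → open

Answer: 0,2,3,4,5,6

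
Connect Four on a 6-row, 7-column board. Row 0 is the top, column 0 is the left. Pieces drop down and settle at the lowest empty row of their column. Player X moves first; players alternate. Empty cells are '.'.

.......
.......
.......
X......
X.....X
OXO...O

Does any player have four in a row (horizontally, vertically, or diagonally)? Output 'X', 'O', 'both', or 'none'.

none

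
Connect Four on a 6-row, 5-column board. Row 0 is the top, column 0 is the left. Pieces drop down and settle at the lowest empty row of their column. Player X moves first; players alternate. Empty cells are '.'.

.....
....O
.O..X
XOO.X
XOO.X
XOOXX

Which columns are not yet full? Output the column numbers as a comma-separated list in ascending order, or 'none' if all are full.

col 0: top cell = '.' → open
col 1: top cell = '.' → open
col 2: top cell = '.' → open
col 3: top cell = '.' → open
col 4: top cell = '.' → open

Answer: 0,1,2,3,4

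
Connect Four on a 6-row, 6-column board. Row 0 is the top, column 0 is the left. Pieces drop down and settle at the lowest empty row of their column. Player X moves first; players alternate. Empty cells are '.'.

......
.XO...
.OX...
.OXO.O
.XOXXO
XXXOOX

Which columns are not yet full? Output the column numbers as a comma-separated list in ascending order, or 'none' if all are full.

Answer: 0,1,2,3,4,5

Derivation:
col 0: top cell = '.' → open
col 1: top cell = '.' → open
col 2: top cell = '.' → open
col 3: top cell = '.' → open
col 4: top cell = '.' → open
col 5: top cell = '.' → open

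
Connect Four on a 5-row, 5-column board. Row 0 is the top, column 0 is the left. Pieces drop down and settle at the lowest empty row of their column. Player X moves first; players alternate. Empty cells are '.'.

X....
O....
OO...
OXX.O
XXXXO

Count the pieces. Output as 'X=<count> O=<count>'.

X=7 O=6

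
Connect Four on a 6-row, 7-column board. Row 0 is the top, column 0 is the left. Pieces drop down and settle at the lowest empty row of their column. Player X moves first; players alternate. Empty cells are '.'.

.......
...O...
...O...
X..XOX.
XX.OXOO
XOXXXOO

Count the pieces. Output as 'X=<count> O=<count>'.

X=10 O=9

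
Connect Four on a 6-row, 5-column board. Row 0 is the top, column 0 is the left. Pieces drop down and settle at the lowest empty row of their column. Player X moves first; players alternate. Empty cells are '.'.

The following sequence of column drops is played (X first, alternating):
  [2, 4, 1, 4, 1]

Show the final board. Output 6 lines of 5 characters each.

Move 1: X drops in col 2, lands at row 5
Move 2: O drops in col 4, lands at row 5
Move 3: X drops in col 1, lands at row 5
Move 4: O drops in col 4, lands at row 4
Move 5: X drops in col 1, lands at row 4

Answer: .....
.....
.....
.....
.X..O
.XX.O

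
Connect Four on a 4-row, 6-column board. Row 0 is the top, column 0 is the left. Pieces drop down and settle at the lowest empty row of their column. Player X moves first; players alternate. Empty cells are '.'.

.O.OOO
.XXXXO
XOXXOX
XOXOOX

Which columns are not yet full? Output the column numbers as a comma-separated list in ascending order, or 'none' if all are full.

col 0: top cell = '.' → open
col 1: top cell = 'O' → FULL
col 2: top cell = '.' → open
col 3: top cell = 'O' → FULL
col 4: top cell = 'O' → FULL
col 5: top cell = 'O' → FULL

Answer: 0,2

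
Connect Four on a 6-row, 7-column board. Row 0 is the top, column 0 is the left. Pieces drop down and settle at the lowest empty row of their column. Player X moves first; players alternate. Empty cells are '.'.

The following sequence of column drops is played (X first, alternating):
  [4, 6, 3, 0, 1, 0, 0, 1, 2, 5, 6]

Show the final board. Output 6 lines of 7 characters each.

Answer: .......
.......
.......
X......
OO....X
OXXXXOO

Derivation:
Move 1: X drops in col 4, lands at row 5
Move 2: O drops in col 6, lands at row 5
Move 3: X drops in col 3, lands at row 5
Move 4: O drops in col 0, lands at row 5
Move 5: X drops in col 1, lands at row 5
Move 6: O drops in col 0, lands at row 4
Move 7: X drops in col 0, lands at row 3
Move 8: O drops in col 1, lands at row 4
Move 9: X drops in col 2, lands at row 5
Move 10: O drops in col 5, lands at row 5
Move 11: X drops in col 6, lands at row 4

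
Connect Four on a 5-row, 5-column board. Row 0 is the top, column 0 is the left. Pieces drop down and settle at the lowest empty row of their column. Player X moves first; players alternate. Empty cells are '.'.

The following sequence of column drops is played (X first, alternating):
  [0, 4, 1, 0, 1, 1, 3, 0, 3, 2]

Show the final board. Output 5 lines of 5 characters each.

Move 1: X drops in col 0, lands at row 4
Move 2: O drops in col 4, lands at row 4
Move 3: X drops in col 1, lands at row 4
Move 4: O drops in col 0, lands at row 3
Move 5: X drops in col 1, lands at row 3
Move 6: O drops in col 1, lands at row 2
Move 7: X drops in col 3, lands at row 4
Move 8: O drops in col 0, lands at row 2
Move 9: X drops in col 3, lands at row 3
Move 10: O drops in col 2, lands at row 4

Answer: .....
.....
OO...
OX.X.
XXOXO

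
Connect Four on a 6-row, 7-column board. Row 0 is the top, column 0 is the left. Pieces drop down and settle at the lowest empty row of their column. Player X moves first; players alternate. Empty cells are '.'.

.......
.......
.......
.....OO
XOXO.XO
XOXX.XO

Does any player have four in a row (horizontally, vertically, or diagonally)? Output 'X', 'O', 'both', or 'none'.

none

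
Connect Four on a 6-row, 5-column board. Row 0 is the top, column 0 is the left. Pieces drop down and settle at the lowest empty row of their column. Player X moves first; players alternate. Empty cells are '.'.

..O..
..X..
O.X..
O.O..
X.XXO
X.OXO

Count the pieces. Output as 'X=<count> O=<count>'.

X=7 O=7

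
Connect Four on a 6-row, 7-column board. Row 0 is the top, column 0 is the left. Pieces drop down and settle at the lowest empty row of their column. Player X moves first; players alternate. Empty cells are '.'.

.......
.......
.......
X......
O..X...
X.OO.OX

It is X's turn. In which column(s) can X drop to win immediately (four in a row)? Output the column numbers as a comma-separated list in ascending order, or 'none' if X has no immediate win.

col 0: drop X → no win
col 1: drop X → no win
col 2: drop X → no win
col 3: drop X → no win
col 4: drop X → no win
col 5: drop X → no win
col 6: drop X → no win

Answer: none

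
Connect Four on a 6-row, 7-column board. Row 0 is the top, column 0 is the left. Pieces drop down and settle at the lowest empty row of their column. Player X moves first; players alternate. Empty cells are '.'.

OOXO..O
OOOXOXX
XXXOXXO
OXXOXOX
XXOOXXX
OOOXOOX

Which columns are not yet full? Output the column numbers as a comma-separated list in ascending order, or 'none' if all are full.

col 0: top cell = 'O' → FULL
col 1: top cell = 'O' → FULL
col 2: top cell = 'X' → FULL
col 3: top cell = 'O' → FULL
col 4: top cell = '.' → open
col 5: top cell = '.' → open
col 6: top cell = 'O' → FULL

Answer: 4,5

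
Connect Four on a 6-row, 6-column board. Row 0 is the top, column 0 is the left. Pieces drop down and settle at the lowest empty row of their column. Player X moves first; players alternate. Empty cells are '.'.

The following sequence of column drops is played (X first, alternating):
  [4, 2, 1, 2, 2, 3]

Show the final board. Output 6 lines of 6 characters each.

Move 1: X drops in col 4, lands at row 5
Move 2: O drops in col 2, lands at row 5
Move 3: X drops in col 1, lands at row 5
Move 4: O drops in col 2, lands at row 4
Move 5: X drops in col 2, lands at row 3
Move 6: O drops in col 3, lands at row 5

Answer: ......
......
......
..X...
..O...
.XOOX.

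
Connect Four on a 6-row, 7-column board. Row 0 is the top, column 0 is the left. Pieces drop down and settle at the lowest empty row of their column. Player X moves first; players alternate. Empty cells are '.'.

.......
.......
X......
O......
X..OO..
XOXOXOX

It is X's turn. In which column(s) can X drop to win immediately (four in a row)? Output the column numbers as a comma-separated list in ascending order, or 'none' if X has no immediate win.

Answer: none

Derivation:
col 0: drop X → no win
col 1: drop X → no win
col 2: drop X → no win
col 3: drop X → no win
col 4: drop X → no win
col 5: drop X → no win
col 6: drop X → no win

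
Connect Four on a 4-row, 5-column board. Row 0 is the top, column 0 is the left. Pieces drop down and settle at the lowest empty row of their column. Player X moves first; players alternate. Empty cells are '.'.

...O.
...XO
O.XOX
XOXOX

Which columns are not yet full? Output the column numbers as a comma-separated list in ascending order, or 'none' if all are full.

Answer: 0,1,2,4

Derivation:
col 0: top cell = '.' → open
col 1: top cell = '.' → open
col 2: top cell = '.' → open
col 3: top cell = 'O' → FULL
col 4: top cell = '.' → open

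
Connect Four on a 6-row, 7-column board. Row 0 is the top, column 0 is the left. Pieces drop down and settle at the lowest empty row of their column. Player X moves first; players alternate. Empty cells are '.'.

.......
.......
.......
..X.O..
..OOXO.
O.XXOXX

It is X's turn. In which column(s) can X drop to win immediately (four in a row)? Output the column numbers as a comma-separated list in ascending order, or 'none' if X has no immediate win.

Answer: none

Derivation:
col 0: drop X → no win
col 1: drop X → no win
col 2: drop X → no win
col 3: drop X → no win
col 4: drop X → no win
col 5: drop X → no win
col 6: drop X → no win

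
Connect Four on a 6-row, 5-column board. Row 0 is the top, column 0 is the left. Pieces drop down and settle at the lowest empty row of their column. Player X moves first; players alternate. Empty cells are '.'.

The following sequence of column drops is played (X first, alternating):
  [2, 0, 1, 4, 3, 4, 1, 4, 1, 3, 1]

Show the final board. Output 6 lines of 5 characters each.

Answer: .....
.....
.X...
.X..O
.X.OO
OXXXO

Derivation:
Move 1: X drops in col 2, lands at row 5
Move 2: O drops in col 0, lands at row 5
Move 3: X drops in col 1, lands at row 5
Move 4: O drops in col 4, lands at row 5
Move 5: X drops in col 3, lands at row 5
Move 6: O drops in col 4, lands at row 4
Move 7: X drops in col 1, lands at row 4
Move 8: O drops in col 4, lands at row 3
Move 9: X drops in col 1, lands at row 3
Move 10: O drops in col 3, lands at row 4
Move 11: X drops in col 1, lands at row 2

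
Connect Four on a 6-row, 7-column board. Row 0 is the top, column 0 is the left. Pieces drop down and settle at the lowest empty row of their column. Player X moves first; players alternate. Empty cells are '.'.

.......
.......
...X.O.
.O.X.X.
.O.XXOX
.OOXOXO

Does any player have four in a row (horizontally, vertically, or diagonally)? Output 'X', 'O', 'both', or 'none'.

X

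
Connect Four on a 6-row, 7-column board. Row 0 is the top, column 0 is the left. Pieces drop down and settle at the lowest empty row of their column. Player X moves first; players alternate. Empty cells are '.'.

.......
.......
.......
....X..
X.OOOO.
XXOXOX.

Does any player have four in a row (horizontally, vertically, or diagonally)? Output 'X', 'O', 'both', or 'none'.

O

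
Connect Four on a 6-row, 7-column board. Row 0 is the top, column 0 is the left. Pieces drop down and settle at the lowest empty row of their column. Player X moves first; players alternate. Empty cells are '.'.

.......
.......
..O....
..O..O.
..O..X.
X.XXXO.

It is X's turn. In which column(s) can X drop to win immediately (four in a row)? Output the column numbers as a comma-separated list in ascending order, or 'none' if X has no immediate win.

col 0: drop X → no win
col 1: drop X → WIN!
col 2: drop X → no win
col 3: drop X → no win
col 4: drop X → no win
col 5: drop X → no win
col 6: drop X → no win

Answer: 1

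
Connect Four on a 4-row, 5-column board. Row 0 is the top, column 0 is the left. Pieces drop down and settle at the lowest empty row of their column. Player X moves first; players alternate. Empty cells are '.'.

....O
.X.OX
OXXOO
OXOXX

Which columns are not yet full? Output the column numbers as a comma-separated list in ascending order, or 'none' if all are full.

col 0: top cell = '.' → open
col 1: top cell = '.' → open
col 2: top cell = '.' → open
col 3: top cell = '.' → open
col 4: top cell = 'O' → FULL

Answer: 0,1,2,3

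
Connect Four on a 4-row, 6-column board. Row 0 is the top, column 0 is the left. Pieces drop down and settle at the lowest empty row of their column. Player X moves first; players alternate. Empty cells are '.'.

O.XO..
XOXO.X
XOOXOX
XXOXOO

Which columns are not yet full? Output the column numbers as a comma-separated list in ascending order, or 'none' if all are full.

col 0: top cell = 'O' → FULL
col 1: top cell = '.' → open
col 2: top cell = 'X' → FULL
col 3: top cell = 'O' → FULL
col 4: top cell = '.' → open
col 5: top cell = '.' → open

Answer: 1,4,5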